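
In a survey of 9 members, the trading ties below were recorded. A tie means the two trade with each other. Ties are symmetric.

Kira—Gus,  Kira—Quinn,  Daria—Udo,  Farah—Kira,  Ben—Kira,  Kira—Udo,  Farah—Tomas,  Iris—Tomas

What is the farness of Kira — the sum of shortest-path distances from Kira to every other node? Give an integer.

Distances from Kira: Ben:1, Daria:2, Farah:1, Gus:1, Iris:3, Quinn:1, Tomas:2, Udo:1.
Sum = 1 + 2 + 1 + 1 + 3 + 1 + 2 + 1 = 12.

12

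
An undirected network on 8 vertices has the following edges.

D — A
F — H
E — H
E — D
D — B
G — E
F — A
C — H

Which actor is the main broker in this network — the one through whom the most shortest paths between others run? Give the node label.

Unnormalized betweenness of each node: A:2, B:0, C:0, D:8, E:10, F:2, G:0, H:8.
E has the largest value, 10, making it the main broker — the node through which the most shortest paths run.

E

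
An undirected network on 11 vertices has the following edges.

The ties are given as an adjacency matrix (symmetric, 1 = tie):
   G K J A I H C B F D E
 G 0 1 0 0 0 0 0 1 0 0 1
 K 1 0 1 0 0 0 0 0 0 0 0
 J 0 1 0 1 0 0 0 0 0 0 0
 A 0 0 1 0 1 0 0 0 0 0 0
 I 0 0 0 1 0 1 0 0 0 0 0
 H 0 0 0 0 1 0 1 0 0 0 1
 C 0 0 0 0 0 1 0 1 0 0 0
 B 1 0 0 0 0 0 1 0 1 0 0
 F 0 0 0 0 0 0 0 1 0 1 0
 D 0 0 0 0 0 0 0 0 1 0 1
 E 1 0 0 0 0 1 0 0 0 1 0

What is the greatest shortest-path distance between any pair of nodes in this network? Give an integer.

Eccentricity of each node (its greatest distance to any other): A:5, B:4, C:4, D:4, E:3, F:5, G:3, H:3, I:4, J:4, K:3.
The maximum eccentricity is 5, realized for instance by the pair A–F via A – I – H – E – D – F. So the diameter is 5.

5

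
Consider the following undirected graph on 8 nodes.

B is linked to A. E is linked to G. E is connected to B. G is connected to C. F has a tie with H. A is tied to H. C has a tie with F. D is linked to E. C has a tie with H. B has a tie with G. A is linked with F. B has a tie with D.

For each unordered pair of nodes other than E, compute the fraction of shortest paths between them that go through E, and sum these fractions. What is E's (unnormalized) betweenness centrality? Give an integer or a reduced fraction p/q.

Pairs whose geodesics pass through E — G–D: 1/2; D–C: 1/2.
All other pairs contribute 0.
Summing the contributions gives betweenness(E) = 1.

1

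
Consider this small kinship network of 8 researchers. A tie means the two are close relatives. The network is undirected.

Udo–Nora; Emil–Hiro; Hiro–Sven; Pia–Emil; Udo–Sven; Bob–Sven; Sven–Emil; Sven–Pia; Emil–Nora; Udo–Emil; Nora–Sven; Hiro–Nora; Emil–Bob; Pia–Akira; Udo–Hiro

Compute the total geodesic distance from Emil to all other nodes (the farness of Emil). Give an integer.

Distances from Emil: Akira:2, Bob:1, Hiro:1, Nora:1, Pia:1, Sven:1, Udo:1.
Sum = 2 + 1 + 1 + 1 + 1 + 1 + 1 = 8.

8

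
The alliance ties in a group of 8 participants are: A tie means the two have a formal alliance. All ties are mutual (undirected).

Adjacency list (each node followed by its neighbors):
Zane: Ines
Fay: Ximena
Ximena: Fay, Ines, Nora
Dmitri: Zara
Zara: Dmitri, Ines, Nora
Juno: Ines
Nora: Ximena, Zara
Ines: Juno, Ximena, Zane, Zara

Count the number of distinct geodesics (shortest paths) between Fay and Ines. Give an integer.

1

The shortest distance is 2, and the only length-2 path is Fay–Ximena–Ines. So there is exactly 1 shortest path.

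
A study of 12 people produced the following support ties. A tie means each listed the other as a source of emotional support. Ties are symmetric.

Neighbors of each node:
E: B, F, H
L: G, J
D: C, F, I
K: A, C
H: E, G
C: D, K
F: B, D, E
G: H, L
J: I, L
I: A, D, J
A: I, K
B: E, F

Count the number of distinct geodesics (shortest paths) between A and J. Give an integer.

The shortest distance is 2, and the only length-2 path is A–I–J. So there is exactly 1 shortest path.

1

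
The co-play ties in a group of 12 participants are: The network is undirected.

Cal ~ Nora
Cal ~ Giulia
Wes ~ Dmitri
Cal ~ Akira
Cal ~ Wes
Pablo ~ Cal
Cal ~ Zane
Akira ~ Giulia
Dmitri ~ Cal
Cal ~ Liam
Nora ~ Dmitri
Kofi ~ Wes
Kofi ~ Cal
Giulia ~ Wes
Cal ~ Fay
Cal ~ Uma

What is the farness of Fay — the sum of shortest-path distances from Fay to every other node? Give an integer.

21

Distances from Fay: Akira:2, Cal:1, Dmitri:2, Giulia:2, Kofi:2, Liam:2, Nora:2, Pablo:2, Uma:2, Wes:2, Zane:2.
Sum = 2 + 1 + 2 + 2 + 2 + 2 + 2 + 2 + 2 + 2 + 2 = 21.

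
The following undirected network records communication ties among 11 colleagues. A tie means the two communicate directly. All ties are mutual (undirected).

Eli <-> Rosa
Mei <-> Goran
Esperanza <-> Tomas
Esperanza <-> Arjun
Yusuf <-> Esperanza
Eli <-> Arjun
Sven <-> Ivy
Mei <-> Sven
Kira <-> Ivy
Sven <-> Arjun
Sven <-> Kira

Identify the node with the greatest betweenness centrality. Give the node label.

Arjun

Unnormalized betweenness of each node: Arjun:31, Eli:9, Esperanza:17, Goran:0, Ivy:0, Kira:0, Mei:9, Rosa:0, Sven:28, Tomas:0, Yusuf:0.
Arjun has the largest value, 31, making it the main broker — the node through which the most shortest paths run.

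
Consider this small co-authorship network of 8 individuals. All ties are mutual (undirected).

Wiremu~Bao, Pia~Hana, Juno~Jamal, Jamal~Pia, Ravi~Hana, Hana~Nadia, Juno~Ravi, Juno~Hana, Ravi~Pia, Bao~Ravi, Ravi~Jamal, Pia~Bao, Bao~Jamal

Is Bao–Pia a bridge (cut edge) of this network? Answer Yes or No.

No

Even without that edge, Bao still reaches Pia via Bao – Ravi – Pia, so the network stays connected. Not a bridge.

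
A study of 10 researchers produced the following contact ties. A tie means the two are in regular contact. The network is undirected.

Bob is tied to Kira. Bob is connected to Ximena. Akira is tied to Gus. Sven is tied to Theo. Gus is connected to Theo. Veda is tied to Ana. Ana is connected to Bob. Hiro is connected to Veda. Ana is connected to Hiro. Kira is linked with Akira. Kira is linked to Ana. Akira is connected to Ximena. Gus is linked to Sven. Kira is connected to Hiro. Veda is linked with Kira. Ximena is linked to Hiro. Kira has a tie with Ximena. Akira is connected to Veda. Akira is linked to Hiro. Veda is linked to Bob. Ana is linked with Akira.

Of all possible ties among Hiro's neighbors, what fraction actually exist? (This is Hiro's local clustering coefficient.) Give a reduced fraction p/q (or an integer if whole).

Hiro's neighbors: Akira, Ana, Kira, Veda, and Ximena (k = 5).
Possible neighbor pairs: C(5,2) = 10. Edges among them: Akira–Ana, Akira–Kira, Akira–Veda, Akira–Ximena, Ana–Kira, Ana–Veda, Kira–Veda, Kira–Ximena → e = 8.
Clustering(Hiro) = 8/10 = 4/5.

4/5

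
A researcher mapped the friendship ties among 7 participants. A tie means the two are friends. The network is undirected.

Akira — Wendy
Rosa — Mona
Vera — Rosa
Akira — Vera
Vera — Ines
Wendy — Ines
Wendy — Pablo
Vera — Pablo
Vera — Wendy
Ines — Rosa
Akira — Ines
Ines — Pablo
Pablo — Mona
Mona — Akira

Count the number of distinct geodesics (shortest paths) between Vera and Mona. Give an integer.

3

The shortest distance is 2. The length-2 paths are: Vera–Pablo–Mona; Vera–Akira–Mona; Vera–Rosa–Mona.
That gives 3 distinct shortest paths.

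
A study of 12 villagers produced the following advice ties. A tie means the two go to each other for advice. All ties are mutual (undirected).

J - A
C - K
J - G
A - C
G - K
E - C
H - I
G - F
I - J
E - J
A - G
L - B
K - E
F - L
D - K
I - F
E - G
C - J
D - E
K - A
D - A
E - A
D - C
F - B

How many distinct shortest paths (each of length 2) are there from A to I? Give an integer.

The shortest distance is 2, and the only length-2 path is A–J–I. So there is exactly 1 shortest path.

1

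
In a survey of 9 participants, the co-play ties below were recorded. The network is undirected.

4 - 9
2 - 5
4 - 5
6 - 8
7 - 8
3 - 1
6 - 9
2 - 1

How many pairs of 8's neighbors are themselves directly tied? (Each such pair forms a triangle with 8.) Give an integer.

8's neighbors are 6 and 7, but none of them are tied to each other, so no triangle contains 8.

0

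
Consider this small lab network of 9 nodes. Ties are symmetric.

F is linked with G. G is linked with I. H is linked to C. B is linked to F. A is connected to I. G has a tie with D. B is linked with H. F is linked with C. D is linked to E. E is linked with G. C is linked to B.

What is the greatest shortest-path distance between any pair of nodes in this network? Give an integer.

5

Eccentricity of each node (its greatest distance to any other): A:5, B:4, C:4, D:4, E:4, F:3, G:3, H:5, I:4.
The maximum eccentricity is 5, realized for instance by the pair A–H via A – I – G – F – C – H. So the diameter is 5.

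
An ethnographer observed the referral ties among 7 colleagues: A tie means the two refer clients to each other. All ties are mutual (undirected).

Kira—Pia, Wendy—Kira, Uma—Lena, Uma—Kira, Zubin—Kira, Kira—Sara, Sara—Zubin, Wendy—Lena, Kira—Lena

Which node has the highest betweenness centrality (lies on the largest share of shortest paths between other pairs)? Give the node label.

Unnormalized betweenness of each node: Kira:23/2, Lena:1/2, Pia:0, Sara:0, Uma:0, Wendy:0, Zubin:0.
Kira has the largest value, 23/2, making it the main broker — the node through which the most shortest paths run.

Kira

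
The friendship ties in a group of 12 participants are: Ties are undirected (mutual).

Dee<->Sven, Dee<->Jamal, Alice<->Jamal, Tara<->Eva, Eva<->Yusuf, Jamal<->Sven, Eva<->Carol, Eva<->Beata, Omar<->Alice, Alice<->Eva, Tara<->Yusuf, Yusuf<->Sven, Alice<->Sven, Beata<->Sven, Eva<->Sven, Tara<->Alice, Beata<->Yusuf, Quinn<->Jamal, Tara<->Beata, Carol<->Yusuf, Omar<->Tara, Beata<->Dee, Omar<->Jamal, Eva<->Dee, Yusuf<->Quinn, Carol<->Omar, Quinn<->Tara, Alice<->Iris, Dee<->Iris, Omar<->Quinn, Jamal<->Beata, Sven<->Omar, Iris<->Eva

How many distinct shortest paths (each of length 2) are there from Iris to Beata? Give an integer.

The shortest distance is 2. The length-2 paths are: Iris–Dee–Beata; Iris–Eva–Beata.
That gives 2 distinct shortest paths.

2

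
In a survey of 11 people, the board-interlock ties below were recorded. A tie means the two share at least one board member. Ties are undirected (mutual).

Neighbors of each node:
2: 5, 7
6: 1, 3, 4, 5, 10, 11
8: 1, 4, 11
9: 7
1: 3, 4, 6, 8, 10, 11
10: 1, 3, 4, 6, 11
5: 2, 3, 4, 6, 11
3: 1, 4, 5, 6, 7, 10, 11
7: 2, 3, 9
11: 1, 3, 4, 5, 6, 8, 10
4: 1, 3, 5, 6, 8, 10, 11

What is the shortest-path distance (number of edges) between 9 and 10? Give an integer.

One shortest route is 9 – 7 – 3 – 10, which uses 3 edges, and at distance 2 from 9 we only reach {2, 3}, which does not include 10. So d(9,10) = 3.

3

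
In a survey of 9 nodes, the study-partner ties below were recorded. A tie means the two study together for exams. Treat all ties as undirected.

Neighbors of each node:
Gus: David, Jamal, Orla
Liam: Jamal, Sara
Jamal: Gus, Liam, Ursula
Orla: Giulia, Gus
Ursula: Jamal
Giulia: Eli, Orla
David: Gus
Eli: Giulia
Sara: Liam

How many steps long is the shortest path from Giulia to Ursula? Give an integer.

4

One shortest route is Giulia – Orla – Gus – Jamal – Ursula, which uses 4 edges, and at distance 3 from Giulia we only reach {David, Jamal}, which does not include Ursula. So d(Giulia,Ursula) = 4.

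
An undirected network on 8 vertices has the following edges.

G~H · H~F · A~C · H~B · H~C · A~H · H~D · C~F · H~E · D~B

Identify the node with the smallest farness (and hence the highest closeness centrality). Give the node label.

H

Farness (sum of distances to all others) for each node — A:12, B:12, C:11, D:12, E:13, F:12, G:13, H:7.
The smallest farness is 7, for H, so H has the highest closeness.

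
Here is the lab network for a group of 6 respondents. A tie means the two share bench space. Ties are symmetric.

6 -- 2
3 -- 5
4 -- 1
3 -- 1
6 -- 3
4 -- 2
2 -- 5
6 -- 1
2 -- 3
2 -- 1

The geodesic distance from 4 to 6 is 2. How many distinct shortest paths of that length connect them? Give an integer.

2

The shortest distance is 2. The length-2 paths are: 4–2–6; 4–1–6.
That gives 2 distinct shortest paths.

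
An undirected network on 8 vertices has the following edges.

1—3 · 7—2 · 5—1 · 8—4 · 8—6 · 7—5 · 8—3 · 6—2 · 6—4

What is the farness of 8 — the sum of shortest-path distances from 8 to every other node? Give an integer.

Distances from 8: 1:2, 2:2, 3:1, 4:1, 5:3, 6:1, 7:3.
Sum = 2 + 2 + 1 + 1 + 3 + 1 + 3 = 13.

13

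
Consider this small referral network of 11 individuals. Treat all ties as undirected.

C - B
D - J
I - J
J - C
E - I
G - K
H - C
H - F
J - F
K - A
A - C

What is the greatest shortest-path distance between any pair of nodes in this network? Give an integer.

Eccentricity of each node (its greatest distance to any other): A:4, B:4, C:3, D:5, E:6, F:5, G:6, H:4, I:5, J:4, K:5.
The maximum eccentricity is 6, realized for instance by the pair G–E via G – K – A – C – J – I – E. So the diameter is 6.

6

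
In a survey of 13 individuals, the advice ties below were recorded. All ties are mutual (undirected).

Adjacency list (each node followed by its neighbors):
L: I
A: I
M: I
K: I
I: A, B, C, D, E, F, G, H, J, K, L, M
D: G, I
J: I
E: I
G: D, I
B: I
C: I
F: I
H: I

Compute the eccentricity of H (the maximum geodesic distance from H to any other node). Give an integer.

2

Distances from H: A:2, B:2, C:2, D:2, E:2, F:2, G:2, I:1, J:2, K:2, L:2, M:2.
The largest is 2 (to J, K, B, D, C, E, G, L, F, M, and A), so the eccentricity of H is 2.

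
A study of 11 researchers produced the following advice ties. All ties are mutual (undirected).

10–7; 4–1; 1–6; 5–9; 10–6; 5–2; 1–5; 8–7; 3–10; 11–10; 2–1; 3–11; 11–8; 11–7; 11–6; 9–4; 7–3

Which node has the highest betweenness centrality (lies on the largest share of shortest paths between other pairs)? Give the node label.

Unnormalized betweenness of each node: 1:51/2, 2:0, 3:0, 4:7/2, 5:9/2, 6:25, 7:1, 8:0, 9:1/2, 10:6, 11:13.
1 has the largest value, 51/2, making it the main broker — the node through which the most shortest paths run.

1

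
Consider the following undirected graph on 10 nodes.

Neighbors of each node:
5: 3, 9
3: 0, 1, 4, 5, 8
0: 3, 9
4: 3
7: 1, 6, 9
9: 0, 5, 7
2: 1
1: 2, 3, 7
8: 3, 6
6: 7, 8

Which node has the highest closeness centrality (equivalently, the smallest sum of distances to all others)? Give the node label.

Farness (sum of distances to all others) for each node — 0:18, 1:15, 2:23, 3:13, 4:21, 5:18, 6:20, 7:16, 8:18, 9:18.
The smallest farness is 13, for 3, so 3 has the highest closeness.

3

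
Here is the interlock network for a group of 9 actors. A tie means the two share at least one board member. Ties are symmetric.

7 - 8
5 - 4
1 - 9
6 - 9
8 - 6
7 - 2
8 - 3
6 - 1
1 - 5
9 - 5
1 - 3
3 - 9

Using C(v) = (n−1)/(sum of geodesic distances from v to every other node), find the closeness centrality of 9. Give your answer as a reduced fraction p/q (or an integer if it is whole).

8/15

Distances from 9: 1:1, 2:4, 3:1, 4:2, 5:1, 6:1, 7:3, 8:2. Sum = 15.
n = 9, so closeness = 8/15.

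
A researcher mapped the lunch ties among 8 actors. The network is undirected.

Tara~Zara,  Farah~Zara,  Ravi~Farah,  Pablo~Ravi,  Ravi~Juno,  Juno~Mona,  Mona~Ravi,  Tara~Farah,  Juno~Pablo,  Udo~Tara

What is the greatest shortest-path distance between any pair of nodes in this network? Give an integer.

4

Eccentricity of each node (its greatest distance to any other): Farah:2, Juno:4, Mona:4, Pablo:4, Ravi:3, Tara:3, Udo:4, Zara:3.
The maximum eccentricity is 4, realized for instance by the pair Mona–Udo via Mona – Ravi – Farah – Tara – Udo. So the diameter is 4.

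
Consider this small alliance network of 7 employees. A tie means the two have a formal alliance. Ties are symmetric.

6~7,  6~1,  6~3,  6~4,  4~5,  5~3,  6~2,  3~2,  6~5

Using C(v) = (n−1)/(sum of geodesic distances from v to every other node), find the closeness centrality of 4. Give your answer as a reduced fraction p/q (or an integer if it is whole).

Distances from 4: 1:2, 2:2, 3:2, 5:1, 6:1, 7:2. Sum = 10.
n = 7, so closeness = 6/10 = 3/5.

3/5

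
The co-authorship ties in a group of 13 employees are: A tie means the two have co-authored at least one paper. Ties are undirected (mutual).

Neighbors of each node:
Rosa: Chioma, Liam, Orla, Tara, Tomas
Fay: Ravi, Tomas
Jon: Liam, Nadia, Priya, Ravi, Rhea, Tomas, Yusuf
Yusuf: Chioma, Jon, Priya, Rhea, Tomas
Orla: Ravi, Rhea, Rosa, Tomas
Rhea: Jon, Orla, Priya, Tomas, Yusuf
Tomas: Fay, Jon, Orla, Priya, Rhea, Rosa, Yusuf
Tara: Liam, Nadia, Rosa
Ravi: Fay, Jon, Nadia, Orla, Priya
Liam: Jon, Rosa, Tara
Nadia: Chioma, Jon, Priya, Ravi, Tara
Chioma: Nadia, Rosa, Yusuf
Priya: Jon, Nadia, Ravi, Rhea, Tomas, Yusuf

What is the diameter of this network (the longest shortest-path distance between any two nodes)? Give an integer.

3

Eccentricity of each node (its greatest distance to any other): Chioma:3, Fay:3, Jon:2, Liam:3, Nadia:2, Orla:2, Priya:2, Ravi:2, Rhea:3, Rosa:2, Tara:3, Tomas:2, Yusuf:3.
The maximum eccentricity is 3, realized for instance by the pair Tara–Fay via Tara – Nadia – Ravi – Fay. So the diameter is 3.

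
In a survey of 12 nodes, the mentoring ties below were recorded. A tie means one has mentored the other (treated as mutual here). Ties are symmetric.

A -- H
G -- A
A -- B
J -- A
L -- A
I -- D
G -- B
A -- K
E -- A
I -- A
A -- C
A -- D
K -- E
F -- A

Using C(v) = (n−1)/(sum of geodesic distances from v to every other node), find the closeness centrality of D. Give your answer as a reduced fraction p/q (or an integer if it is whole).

Distances from D: A:1, B:2, C:2, E:2, F:2, G:2, H:2, I:1, J:2, K:2, L:2. Sum = 20.
n = 12, so closeness = 11/20.

11/20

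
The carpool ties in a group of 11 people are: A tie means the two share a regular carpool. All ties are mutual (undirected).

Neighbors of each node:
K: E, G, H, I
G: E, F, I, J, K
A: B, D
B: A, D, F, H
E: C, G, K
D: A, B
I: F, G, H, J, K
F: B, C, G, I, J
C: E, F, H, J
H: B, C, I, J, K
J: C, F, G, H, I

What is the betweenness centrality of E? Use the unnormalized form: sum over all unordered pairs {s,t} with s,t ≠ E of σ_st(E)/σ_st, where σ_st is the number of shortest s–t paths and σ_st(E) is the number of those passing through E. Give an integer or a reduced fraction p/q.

Pairs whose geodesics pass through E — G–C: 1/3; K–C: 1/2.
All other pairs contribute 0.
Summing the contributions gives betweenness(E) = 5/6.

5/6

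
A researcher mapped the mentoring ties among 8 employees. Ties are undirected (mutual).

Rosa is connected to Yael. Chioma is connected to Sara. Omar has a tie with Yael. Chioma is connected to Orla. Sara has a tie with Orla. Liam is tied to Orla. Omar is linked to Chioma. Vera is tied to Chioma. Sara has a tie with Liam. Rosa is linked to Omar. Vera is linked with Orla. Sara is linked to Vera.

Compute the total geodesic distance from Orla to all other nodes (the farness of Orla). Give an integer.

12

Distances from Orla: Chioma:1, Liam:1, Omar:2, Rosa:3, Sara:1, Vera:1, Yael:3.
Sum = 1 + 1 + 2 + 3 + 1 + 1 + 3 = 12.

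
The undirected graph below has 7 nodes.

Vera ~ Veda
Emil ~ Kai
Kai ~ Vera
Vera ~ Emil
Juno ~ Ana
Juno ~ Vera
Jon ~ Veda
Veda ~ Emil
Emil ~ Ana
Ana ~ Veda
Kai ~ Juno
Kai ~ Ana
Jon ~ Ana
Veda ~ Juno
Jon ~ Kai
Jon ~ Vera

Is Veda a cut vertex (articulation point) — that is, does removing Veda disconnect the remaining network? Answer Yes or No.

Even without Veda, every remaining node can still reach every other (the residual graph is connected), so Veda is not a cut vertex.

No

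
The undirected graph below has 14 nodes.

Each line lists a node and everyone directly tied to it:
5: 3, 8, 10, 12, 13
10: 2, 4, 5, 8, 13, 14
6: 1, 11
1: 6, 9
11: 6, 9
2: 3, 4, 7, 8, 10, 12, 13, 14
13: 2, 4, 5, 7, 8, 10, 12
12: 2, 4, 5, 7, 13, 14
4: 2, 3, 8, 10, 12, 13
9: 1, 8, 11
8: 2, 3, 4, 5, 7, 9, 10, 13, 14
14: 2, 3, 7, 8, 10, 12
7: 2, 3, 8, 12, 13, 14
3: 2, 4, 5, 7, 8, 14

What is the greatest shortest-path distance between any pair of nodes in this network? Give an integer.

5

Eccentricity of each node (its greatest distance to any other): 1:4, 2:4, 3:4, 4:4, 5:4, 6:5, 7:4, 8:3, 9:3, 10:4, 11:4, 12:5, 13:4, 14:4.
The maximum eccentricity is 5, realized for instance by the pair 12–6 via 12 – 2 – 8 – 9 – 11 – 6. So the diameter is 5.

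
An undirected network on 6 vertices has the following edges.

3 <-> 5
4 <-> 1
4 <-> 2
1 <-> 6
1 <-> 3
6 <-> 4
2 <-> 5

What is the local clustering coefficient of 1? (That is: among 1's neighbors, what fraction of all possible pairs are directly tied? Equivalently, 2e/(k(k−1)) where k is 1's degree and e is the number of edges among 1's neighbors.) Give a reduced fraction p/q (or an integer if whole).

1/3

1's neighbors: 3, 4, and 6 (k = 3).
Possible neighbor pairs: C(3,2) = 3. Edges among them: 4–6 → e = 1.
Clustering(1) = 1/3.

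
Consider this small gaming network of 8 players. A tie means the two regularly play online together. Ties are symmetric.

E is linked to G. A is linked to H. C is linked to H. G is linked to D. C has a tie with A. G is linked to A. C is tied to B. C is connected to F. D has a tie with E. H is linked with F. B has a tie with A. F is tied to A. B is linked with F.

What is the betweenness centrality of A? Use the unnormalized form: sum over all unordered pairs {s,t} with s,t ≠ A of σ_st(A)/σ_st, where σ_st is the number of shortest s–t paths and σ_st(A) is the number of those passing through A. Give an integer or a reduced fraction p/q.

37/3

Pairs whose geodesics pass through A — D–C: 1; D–H: 1; D–B: 1; D–F: 1; G–C: 1; G–H: 1; G–B: 1; G–F: 1; E–C: 1; E–H: 1; E–B: 1; E–F: 1; H–B: 1/3.
All other pairs contribute 0.
Summing the contributions gives betweenness(A) = 37/3.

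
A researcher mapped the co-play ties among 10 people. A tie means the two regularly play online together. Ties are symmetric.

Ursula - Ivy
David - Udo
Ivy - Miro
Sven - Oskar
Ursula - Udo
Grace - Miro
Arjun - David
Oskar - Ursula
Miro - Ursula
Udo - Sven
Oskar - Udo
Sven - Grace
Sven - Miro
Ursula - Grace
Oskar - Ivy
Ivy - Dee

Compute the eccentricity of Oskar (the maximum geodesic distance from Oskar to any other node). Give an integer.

3

Distances from Oskar: Arjun:3, David:2, Dee:2, Grace:2, Ivy:1, Miro:2, Sven:1, Udo:1, Ursula:1.
The largest is 3 (to Arjun), so the eccentricity of Oskar is 3.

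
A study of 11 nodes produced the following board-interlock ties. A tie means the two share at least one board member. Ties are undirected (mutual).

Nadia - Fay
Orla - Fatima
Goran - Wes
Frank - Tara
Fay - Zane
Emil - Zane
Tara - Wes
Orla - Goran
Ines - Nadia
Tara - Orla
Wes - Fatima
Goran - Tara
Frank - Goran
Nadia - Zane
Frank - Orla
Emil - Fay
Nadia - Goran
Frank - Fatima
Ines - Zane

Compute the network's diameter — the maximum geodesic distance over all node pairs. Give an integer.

Eccentricity of each node (its greatest distance to any other): Emil:5, Fatima:5, Fay:4, Frank:4, Goran:3, Ines:4, Nadia:3, Orla:4, Tara:4, Wes:4, Zane:4.
The maximum eccentricity is 5, realized for instance by the pair Emil–Fatima via Emil – Fay – Nadia – Goran – Frank – Fatima. So the diameter is 5.

5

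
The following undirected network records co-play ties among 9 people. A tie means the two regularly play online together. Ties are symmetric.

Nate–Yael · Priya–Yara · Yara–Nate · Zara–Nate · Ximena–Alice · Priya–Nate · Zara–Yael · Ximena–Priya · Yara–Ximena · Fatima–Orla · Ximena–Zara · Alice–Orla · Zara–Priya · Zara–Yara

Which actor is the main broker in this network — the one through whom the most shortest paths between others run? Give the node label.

Unnormalized betweenness of each node: Alice:12, Fatima:0, Nate:1, Orla:7, Priya:4/3, Ximena:15, Yael:0, Yara:4/3, Zara:19/3.
Ximena has the largest value, 15, making it the main broker — the node through which the most shortest paths run.

Ximena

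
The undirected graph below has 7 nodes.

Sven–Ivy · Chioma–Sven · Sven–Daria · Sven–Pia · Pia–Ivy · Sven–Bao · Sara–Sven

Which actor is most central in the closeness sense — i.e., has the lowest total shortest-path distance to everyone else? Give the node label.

Sven

Farness (sum of distances to all others) for each node — Bao:11, Chioma:11, Daria:11, Ivy:10, Pia:10, Sara:11, Sven:6.
The smallest farness is 6, for Sven, so Sven has the highest closeness.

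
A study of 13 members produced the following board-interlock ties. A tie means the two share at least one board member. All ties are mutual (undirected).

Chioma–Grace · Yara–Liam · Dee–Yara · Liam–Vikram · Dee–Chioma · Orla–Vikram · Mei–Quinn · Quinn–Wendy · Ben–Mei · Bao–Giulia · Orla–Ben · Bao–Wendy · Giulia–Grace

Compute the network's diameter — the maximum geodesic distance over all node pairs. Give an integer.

6

Eccentricity of each node (its greatest distance to any other): Bao:6, Ben:6, Chioma:6, Dee:6, Giulia:6, Grace:6, Liam:6, Mei:6, Orla:6, Quinn:6, Vikram:6, Wendy:6, Yara:6.
The maximum eccentricity is 6, realized for instance by the pair Grace–Orla via Grace – Chioma – Dee – Yara – Liam – Vikram – Orla. So the diameter is 6.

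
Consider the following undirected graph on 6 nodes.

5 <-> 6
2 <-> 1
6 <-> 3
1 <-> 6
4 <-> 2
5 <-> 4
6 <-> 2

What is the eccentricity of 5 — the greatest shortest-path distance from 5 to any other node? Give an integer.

Distances from 5: 1:2, 2:2, 3:2, 4:1, 6:1.
The largest is 2 (to 3, 1, and 2), so the eccentricity of 5 is 2.

2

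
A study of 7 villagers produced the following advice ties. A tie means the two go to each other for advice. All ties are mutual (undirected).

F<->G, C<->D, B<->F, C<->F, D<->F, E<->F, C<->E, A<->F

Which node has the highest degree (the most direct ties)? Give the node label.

F

Degrees — A:1, B:1, C:3, D:2, E:2, F:6, G:1.
The maximum is 6, attained only by F.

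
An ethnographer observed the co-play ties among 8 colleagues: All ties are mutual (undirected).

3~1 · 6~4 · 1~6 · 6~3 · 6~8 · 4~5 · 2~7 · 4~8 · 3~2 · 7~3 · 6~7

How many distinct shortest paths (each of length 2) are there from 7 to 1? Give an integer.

2

The shortest distance is 2. The length-2 paths are: 7–3–1; 7–6–1.
That gives 2 distinct shortest paths.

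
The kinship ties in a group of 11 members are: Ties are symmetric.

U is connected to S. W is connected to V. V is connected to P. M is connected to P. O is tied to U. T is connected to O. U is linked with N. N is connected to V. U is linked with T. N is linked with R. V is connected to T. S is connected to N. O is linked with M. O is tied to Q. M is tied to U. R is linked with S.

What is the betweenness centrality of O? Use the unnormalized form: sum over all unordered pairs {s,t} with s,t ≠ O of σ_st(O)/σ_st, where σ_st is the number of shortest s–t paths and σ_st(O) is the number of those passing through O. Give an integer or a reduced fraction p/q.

Pairs whose geodesics pass through O — N–Q: 1; M–T: 1/2; M–Q: 1; W–Q: 1; T–Q: 1; R–Q: 2/2; Q–P: 1; Q–S: 1; Q–V: 1; Q–U: 1.
All other pairs contribute 0.
Summing the contributions gives betweenness(O) = 19/2.

19/2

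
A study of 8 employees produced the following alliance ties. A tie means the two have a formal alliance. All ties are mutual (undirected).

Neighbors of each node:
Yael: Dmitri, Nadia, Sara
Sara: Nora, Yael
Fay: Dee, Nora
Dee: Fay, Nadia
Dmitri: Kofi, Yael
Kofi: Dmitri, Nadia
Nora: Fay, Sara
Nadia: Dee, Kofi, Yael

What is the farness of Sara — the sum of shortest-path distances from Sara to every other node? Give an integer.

Distances from Sara: Dee:3, Dmitri:2, Fay:2, Kofi:3, Nadia:2, Nora:1, Yael:1.
Sum = 3 + 2 + 2 + 3 + 2 + 1 + 1 = 14.

14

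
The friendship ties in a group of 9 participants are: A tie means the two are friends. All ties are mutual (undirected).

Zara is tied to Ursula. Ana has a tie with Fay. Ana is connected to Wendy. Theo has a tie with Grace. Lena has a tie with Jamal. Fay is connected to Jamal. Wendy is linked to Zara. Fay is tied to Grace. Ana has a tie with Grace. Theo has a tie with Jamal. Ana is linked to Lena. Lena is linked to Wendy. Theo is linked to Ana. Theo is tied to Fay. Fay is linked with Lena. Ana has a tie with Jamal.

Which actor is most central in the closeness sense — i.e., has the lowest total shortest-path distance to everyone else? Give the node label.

Farness (sum of distances to all others) for each node — Ana:11, Fay:14, Grace:16, Jamal:15, Lena:13, Theo:15, Ursula:25, Wendy:13, Zara:18.
The smallest farness is 11, for Ana, so Ana has the highest closeness.

Ana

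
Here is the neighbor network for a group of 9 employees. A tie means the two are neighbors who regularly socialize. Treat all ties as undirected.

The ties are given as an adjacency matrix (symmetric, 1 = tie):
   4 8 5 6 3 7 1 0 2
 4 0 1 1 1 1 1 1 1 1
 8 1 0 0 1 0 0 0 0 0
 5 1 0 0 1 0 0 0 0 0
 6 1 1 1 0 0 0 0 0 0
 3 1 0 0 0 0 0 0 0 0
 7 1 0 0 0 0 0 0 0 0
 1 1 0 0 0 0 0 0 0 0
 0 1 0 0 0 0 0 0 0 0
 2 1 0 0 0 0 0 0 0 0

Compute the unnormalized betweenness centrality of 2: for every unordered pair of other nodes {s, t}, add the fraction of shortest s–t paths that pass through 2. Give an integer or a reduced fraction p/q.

No shortest path between any pair of other nodes passes through 2.
Summing the contributions gives betweenness(2) = 0.

0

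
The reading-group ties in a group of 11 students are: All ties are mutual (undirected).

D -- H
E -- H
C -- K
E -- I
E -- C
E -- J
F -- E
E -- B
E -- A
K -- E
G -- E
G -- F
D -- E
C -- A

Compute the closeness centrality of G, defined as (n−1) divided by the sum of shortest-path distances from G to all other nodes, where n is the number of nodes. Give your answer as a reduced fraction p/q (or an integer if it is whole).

Distances from G: A:2, B:2, C:2, D:2, E:1, F:1, H:2, I:2, J:2, K:2. Sum = 18.
n = 11, so closeness = 10/18 = 5/9.

5/9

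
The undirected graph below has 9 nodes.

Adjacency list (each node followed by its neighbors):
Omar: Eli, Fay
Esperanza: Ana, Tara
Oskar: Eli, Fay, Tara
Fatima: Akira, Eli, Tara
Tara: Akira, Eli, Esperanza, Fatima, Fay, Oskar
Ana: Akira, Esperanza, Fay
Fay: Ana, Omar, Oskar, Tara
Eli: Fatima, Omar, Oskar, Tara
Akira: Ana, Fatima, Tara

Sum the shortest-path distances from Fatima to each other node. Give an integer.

Distances from Fatima: Akira:1, Ana:2, Eli:1, Esperanza:2, Fay:2, Omar:2, Oskar:2, Tara:1.
Sum = 1 + 2 + 1 + 2 + 2 + 2 + 2 + 1 = 13.

13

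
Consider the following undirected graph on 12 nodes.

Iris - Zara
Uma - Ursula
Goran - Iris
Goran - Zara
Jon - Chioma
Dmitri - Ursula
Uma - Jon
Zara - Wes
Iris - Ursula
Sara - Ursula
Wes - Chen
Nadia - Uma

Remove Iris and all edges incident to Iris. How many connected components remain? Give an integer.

2

Without Iris, the remaining ties split the others into: {Chen, Goran, Wes, Zara}; {Chioma, Dmitri, Jon, Nadia, Sara, Uma, Ursula}.
That's 2 separate components.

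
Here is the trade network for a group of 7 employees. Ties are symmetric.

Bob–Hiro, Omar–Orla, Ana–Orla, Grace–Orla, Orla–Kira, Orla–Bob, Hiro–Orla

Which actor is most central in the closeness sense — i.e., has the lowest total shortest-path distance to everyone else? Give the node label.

Farness (sum of distances to all others) for each node — Ana:11, Bob:10, Grace:11, Hiro:10, Kira:11, Omar:11, Orla:6.
The smallest farness is 6, for Orla, so Orla has the highest closeness.

Orla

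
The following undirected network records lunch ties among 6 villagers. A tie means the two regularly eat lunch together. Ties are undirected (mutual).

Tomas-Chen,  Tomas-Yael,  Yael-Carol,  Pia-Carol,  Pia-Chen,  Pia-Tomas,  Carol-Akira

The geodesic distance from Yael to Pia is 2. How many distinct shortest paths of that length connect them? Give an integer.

The shortest distance is 2. The length-2 paths are: Yael–Tomas–Pia; Yael–Carol–Pia.
That gives 2 distinct shortest paths.

2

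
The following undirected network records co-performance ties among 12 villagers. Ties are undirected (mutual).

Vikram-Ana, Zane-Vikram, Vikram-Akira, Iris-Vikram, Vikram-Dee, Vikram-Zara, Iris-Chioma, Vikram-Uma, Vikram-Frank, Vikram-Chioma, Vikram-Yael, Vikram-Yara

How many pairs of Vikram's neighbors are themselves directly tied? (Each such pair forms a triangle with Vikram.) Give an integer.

1

Vikram's neighbors: Akira, Ana, Chioma, Dee, Frank, Iris, Uma, Yael, Yara, Zane, and Zara.
Neighbor pairs that are themselves tied: Vikram–Chioma–Iris. Each forms one triangle with Vikram, for 1 in total.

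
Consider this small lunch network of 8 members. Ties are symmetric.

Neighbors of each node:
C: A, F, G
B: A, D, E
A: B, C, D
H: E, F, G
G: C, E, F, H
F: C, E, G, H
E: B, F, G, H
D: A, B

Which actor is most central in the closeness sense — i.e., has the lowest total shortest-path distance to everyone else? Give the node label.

E

Farness (sum of distances to all others) for each node — A:12, B:11, C:11, D:15, E:10, F:11, G:11, H:13.
The smallest farness is 10, for E, so E has the highest closeness.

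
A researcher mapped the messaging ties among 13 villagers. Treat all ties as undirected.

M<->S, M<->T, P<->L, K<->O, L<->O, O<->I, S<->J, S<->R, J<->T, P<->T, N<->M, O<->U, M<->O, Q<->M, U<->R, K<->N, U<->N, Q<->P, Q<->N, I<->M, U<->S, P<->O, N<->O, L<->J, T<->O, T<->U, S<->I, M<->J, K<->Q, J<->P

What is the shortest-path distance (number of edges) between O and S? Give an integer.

2

One shortest route is O – M – S, which uses 2 edges, and O and S are not directly tied, so nothing shorter exists. So d(O,S) = 2.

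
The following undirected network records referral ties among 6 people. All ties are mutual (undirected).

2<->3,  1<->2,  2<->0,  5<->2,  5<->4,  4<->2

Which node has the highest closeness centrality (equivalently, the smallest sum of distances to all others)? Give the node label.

2

Farness (sum of distances to all others) for each node — 0:9, 1:9, 2:5, 3:9, 4:8, 5:8.
The smallest farness is 5, for 2, so 2 has the highest closeness.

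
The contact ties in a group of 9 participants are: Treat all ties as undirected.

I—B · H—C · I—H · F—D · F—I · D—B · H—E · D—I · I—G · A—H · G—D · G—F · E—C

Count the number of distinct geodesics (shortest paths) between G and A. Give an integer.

The shortest distance is 3, and the only length-3 path is G–I–H–A. So there is exactly 1 shortest path.

1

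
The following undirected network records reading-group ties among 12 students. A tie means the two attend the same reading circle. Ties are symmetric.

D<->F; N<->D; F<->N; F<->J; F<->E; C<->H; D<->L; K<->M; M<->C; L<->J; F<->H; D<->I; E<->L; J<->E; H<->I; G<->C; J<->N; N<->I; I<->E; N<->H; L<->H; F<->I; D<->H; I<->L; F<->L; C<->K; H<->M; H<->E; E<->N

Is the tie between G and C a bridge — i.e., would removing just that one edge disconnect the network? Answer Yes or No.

Yes

Without the G–C edge there is no alternate route between G and C, so the network disconnects. It is a bridge.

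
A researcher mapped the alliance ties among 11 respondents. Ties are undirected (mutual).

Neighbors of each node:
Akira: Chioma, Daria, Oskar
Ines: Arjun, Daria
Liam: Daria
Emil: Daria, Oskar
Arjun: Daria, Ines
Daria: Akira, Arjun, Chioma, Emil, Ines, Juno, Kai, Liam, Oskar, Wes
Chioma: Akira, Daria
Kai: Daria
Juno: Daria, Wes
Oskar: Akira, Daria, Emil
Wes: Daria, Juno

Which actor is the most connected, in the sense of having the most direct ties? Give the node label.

Degrees — Akira:3, Arjun:2, Chioma:2, Daria:10, Emil:2, Ines:2, Juno:2, Kai:1, Liam:1, Oskar:3, Wes:2.
The maximum is 10, attained only by Daria.

Daria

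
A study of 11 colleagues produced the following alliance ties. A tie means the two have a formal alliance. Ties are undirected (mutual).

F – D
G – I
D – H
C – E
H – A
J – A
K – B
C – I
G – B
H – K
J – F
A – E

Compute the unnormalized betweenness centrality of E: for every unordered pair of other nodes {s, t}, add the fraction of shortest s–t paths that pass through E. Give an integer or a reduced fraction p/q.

Pairs whose geodesics pass through E — F–I: 1; F–C: 1; D–I: 1/2; D–C: 1; H–I: 1/2; H–C: 1; K–C: 1/2; G–A: 1/2; G–J: 1/2; I–A: 1; I–J: 1; C–A: 1; C–J: 1.
All other pairs contribute 0.
Summing the contributions gives betweenness(E) = 21/2.

21/2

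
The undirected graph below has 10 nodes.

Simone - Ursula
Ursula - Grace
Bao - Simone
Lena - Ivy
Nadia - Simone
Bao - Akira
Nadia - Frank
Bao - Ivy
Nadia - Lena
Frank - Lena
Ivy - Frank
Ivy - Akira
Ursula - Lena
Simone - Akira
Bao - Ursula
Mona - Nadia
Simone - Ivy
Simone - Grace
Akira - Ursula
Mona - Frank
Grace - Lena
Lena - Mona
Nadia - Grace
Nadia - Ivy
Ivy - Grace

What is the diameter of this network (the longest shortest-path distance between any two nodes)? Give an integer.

3

Eccentricity of each node (its greatest distance to any other): Akira:3, Bao:3, Frank:2, Grace:2, Ivy:2, Lena:2, Mona:3, Nadia:2, Simone:2, Ursula:2.
The maximum eccentricity is 3, realized for instance by the pair Bao–Mona via Bao – Ursula – Lena – Mona. So the diameter is 3.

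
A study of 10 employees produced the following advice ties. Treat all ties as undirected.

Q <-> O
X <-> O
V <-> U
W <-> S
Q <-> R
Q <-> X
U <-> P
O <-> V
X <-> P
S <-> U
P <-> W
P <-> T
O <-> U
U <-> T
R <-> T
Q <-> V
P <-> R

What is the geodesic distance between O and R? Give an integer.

2

One shortest route is O – Q – R, which uses 2 edges, and O and R are not directly tied, so nothing shorter exists. So d(O,R) = 2.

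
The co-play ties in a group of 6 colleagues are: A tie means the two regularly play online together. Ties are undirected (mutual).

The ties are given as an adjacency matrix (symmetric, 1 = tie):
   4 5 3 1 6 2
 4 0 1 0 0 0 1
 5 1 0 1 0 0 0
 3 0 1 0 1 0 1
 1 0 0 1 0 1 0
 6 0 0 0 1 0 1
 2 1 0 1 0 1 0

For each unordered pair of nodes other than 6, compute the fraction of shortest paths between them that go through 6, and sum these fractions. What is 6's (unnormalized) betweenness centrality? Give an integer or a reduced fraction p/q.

Pairs whose geodesics pass through 6 — 4–1: 1/3; 1–2: 1/2.
All other pairs contribute 0.
Summing the contributions gives betweenness(6) = 5/6.

5/6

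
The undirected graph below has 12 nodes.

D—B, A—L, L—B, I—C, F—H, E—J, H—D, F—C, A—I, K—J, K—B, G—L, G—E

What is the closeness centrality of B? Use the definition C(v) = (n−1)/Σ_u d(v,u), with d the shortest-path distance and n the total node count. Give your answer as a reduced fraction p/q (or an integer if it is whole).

11/24

Distances from B: A:2, C:4, D:1, E:3, F:3, G:2, H:2, I:3, J:2, K:1, L:1. Sum = 24.
n = 12, so closeness = 11/24.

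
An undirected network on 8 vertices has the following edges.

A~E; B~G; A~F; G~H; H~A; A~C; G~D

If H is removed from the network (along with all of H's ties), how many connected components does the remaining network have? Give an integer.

2

Without H, the remaining ties split the others into: {A, C, E, F}; {B, D, G}.
That's 2 separate components.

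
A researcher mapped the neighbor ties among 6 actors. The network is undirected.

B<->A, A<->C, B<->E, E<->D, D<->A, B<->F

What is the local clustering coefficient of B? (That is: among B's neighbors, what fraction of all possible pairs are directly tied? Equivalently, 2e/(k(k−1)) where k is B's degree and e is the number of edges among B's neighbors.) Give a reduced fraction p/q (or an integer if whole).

B's neighbors: A, E, and F (k = 3).
Possible neighbor pairs: C(3,2) = 3. Edges among them: none → e = 0.
Clustering(B) = 0/3 = 0.

0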